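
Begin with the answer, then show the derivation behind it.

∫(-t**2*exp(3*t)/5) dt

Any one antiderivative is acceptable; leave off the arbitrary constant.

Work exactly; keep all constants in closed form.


The answer is -t**2*exp(3*t)/15 + 2*t*exp(3*t)/45 - 2*exp(3*t)/135.
Step 1. Integrate ∫(-t**2*exp(3*t)/5) dt by parts with u = t**2, dv = (-exp(3*t)/5) dt, so v = -exp(3*t)/15: now -t**2*exp(3*t)/15 + ∫(2*t*exp(3*t)/15) dt.
Step 2. Integrate ∫(2*t*exp(3*t)/15) dt by parts with u = t, dv = (2*exp(3*t)/15) dt, so v = 2*exp(3*t)/45: now -t**2*exp(3*t)/15 + 2*t*exp(3*t)/45 + ∫(-2*exp(3*t)/45) dt.
Step 3. Evaluate the standard form: now -t**2*exp(3*t)/15 + 2*t*exp(3*t)/45 - 2*exp(3*t)/135.
Answer: -t**2*exp(3*t)/15 + 2*t*exp(3*t)/45 - 2*exp(3*t)/135.


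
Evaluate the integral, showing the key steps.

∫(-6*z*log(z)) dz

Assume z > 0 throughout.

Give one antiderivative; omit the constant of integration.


Step 1. Integrate ∫(-6*z*log(z)) dz by parts with u = log(z), dv = (-6*z) dz, so v = -3*z**2 [assuming z > 0]: now -3*z**2*log(z) + ∫(3*z) dz.
Step 2. Evaluate the standard form: now -3*z**2*log(z) + 3*z**2/2.
Answer: -3*z**2*log(z) + 3*z**2/2.


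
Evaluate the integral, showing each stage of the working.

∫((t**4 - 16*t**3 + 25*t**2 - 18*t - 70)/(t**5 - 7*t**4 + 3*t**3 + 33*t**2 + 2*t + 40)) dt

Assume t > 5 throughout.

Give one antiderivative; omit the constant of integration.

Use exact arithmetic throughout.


Step 1. Decompose ∫((t**4 - 16*t**3 + 25*t**2 - 18*t - 70)/(t**5 - 7*t**4 + 3*t**3 + 33*t**2 + 2*t + 40)) dt by partial fractions, (t**4 - 16*t**3 + 25*t**2 - 18*t - 70)/(t**5 - 7*t**4 + 3*t**3 + 33*t**2 + 2*t + 40) = -2/(t**2 + 1) + 1/(t + 2) + 5/(t - 4) - 5/(t - 5): now ∫(-5/(t - 5)) dt + ∫(5/(t - 4)) dt + ∫(1/(t + 2)) dt + ∫(-2/(t**2 + 1)) dt.
Step 2. Evaluate the standard form [assuming t > 5]: now -5*log(t - 5) + ∫(5/(t - 4)) dt + ∫(1/(t + 2)) dt + ∫(-2/(t**2 + 1)) dt.
Step 3. Evaluate the standard form [assuming t > 4]: now -5*log(t - 5) + 5*log(t - 4) + ∫(1/(t + 2)) dt + ∫(-2/(t**2 + 1)) dt.
Step 4. Evaluate the standard form [assuming t > -2]: now -5*log(t - 5) + 5*log(t - 4) + log(t + 2) + ∫(-2/(t**2 + 1)) dt.
Step 5. Evaluate the standard form: now -5*log(t - 5) + 5*log(t - 4) + log(t + 2) - 2*atan(t).
Answer: -5*log(t - 5) + 5*log(t - 4) + log(t + 2) - 2*atan(t).


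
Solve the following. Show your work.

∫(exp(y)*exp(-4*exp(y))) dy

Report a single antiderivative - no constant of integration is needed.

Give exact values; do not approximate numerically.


Step 1. Substitute u = exp(y), turning ∫(exp(y)*exp(-4*exp(y))) dy into ∫(exp(-4*u)) du: now ∫(exp(-4*u)) du.
Step 2. Evaluate the standard form: now -exp(-4*u)/4.
Step 3. Substitute back u = exp(y): now -exp(-4*exp(y))/4.
Answer: -exp(-4*exp(y))/4.


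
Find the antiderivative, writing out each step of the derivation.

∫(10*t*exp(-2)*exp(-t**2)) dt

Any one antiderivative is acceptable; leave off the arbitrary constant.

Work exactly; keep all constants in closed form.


Step 1. Substitute u = t**2 + 2, turning ∫(10*t*exp(-2)*exp(-t**2)) dt into ∫(5*exp(-u)) du: now ∫(5*exp(-u)) du.
Step 2. Evaluate the standard form: now -5*exp(-u).
Step 3. Substitute back u = t**2 + 2: now -5*exp(-t**2 - 2).
Answer: -5*exp(-t**2 - 2).


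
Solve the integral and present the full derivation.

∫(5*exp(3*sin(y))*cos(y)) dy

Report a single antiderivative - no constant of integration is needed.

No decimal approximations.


Step 1. Substitute u = sin(y), turning ∫(5*exp(3*sin(y))*cos(y)) dy into ∫(5*exp(3*u)) du: now ∫(5*exp(3*u)) du.
Step 2. Evaluate the standard form: now 5*exp(3*u)/3.
Step 3. Substitute back u = sin(y): now 5*exp(3*sin(y))/3.
Answer: 5*exp(3*sin(y))/3.


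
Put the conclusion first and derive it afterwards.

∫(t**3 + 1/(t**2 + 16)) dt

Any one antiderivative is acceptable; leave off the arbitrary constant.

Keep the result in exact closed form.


The answer is t**4/4 + atan(t/4)/4.
Step 1. Rewrite: now ∫(t**3) dt + ∫(1/(t**2 + 16)) dt.
Step 2. Evaluate the standard form: now t**4/4 + ∫(1/(t**2 + 16)) dt.
Step 3. Evaluate the standard form: now t**4/4 + atan(t/4)/4.
Answer: t**4/4 + atan(t/4)/4.


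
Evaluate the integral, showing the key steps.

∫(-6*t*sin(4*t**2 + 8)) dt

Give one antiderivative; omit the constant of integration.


Step 1. Substitute u = t**2 + 2, turning ∫(-6*t*sin(4*t**2 + 8)) dt into ∫(-3*sin(4*u)) du: now ∫(-3*sin(4*u)) du.
Step 2. Evaluate the standard form: now 3*cos(4*u)/4.
Step 3. Substitute back u = t**2 + 2: now 3*cos(4*t**2 + 8)/4.
Answer: 3*cos(4*t**2 + 8)/4.


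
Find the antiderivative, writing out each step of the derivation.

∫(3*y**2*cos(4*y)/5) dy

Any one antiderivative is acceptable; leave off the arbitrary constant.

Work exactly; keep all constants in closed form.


Step 1. Integrate ∫(3*y**2*cos(4*y)/5) dy by parts with u = y**2, dv = (3*cos(4*y)/5) dy, so v = 3*sin(4*y)/20: now 3*y**2*sin(4*y)/20 + ∫(-3*y*sin(4*y)/10) dy.
Step 2. Integrate ∫(-3*y*sin(4*y)/10) dy by parts with u = y, dv = (-3*sin(4*y)/10) dy, so v = 3*cos(4*y)/40: now 3*y**2*sin(4*y)/20 + 3*y*cos(4*y)/40 + ∫(-3*cos(4*y)/40) dy.
Step 3. Evaluate the standard form: now 3*y**2*sin(4*y)/20 + 3*y*cos(4*y)/40 - 3*sin(4*y)/160.
Answer: 3*y**2*sin(4*y)/20 + 3*y*cos(4*y)/40 - 3*sin(4*y)/160.


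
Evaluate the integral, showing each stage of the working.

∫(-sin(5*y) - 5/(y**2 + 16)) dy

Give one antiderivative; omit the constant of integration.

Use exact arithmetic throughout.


Step 1. Rewrite: now ∫(-5/(y**2 + 16)) dy + ∫(-sin(5*y)) dy.
Step 2. Evaluate the standard form: now cos(5*y)/5 + ∫(-5/(y**2 + 16)) dy.
Step 3. Evaluate the standard form: now cos(5*y)/5 - 5*atan(y/4)/4.
Answer: cos(5*y)/5 - 5*atan(y/4)/4.


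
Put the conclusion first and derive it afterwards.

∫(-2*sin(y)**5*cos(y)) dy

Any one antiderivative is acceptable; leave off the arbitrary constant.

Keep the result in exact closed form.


The answer is -sin(y)**6/3.
Step 1. Substitute u = sin(y), turning ∫(-2*sin(y)**5*cos(y)) dy into ∫(-2*u**5) du: now ∫(-2*u**5) du.
Step 2. Evaluate the standard form: now -u**6/3.
Step 3. Substitute back u = sin(y): now -sin(y)**6/3.
Answer: -sin(y)**6/3.


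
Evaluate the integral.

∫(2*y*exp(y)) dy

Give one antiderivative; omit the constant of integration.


Answer: 2*y*exp(y) - 2*exp(y).


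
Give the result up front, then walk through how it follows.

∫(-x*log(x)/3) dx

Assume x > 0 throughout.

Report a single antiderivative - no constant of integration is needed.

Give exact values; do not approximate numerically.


The answer is -x**2*log(x)/6 + x**2/12.
Step 1. Integrate ∫(-x*log(x)/3) dx by parts with u = log(x), dv = (-x/3) dx, so v = -x**2/6 [assuming x > 0]: now -x**2*log(x)/6 + ∫(x/6) dx.
Step 2. Evaluate the standard form: now -x**2*log(x)/6 + x**2/12.
Answer: -x**2*log(x)/6 + x**2/12.


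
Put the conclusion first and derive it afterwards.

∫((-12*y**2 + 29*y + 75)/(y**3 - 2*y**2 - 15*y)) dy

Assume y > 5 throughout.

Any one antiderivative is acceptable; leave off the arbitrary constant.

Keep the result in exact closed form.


The answer is -5*log(y) - 2*log(y - 5) - 5*log(y + 3).
Step 1. Decompose ∫((-12*y**2 + 29*y + 75)/(y**3 - 2*y**2 - 15*y)) dy by partial fractions, (-12*y**2 + 29*y + 75)/(y**3 - 2*y**2 - 15*y) = -5/(y + 3) - 2/(y - 5) - 5/y: now ∫(-5/y) dy + ∫(-2/(y - 5)) dy + ∫(-5/(y + 3)) dy.
Step 2. Evaluate the standard form [assuming y > -3]: now -5*log(y + 3) + ∫(-5/y) dy + ∫(-2/(y - 5)) dy.
Step 3. Evaluate the standard form [assuming y > 5]: now -2*log(y - 5) - 5*log(y + 3) + ∫(-5/y) dy.
Step 4. Evaluate the standard form [assuming y > 0]: now -5*log(y) - 2*log(y - 5) - 5*log(y + 3).
Answer: -5*log(y) - 2*log(y - 5) - 5*log(y + 3).


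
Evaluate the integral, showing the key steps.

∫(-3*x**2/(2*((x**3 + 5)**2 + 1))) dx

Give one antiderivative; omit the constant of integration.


Step 1. Substitute u = x**3 + 5, turning ∫(-3*x**2/(2*((x**3 + 5)**2 + 1))) dx into ∫(-1/(2*(u**2 + 1))) du: now ∫(-1/(2*(u**2 + 1))) du.
Step 2. Evaluate the standard form: now -atan(u)/2.
Step 3. Substitute back u = x**3 + 5: now -atan(x**3 + 5)/2.
Answer: -atan(x**3 + 5)/2.


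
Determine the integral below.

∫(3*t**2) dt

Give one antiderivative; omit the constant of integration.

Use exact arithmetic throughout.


Answer: t**3.


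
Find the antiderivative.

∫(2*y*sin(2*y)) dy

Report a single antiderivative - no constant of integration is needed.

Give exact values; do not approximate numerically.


Answer: -y*cos(2*y) + sin(2*y)/2.


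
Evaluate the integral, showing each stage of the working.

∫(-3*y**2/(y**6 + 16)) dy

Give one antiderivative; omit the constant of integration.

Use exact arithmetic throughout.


Step 1. Substitute u = y**3, turning ∫(-3*y**2/(y**6 + 16)) dy into ∫(-1/(u**2 + 16)) du: now ∫(-1/(u**2 + 16)) du.
Step 2. Evaluate the standard form: now -atan(u/4)/4.
Step 3. Substitute back u = y**3: now -atan(y**3/4)/4.
Answer: -atan(y**3/4)/4.


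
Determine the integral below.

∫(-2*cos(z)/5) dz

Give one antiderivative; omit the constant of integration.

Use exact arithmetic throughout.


Answer: -2*sin(z)/5.


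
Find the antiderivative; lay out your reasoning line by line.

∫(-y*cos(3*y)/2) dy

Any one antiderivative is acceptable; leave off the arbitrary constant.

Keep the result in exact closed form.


Step 1. Integrate ∫(-y*cos(3*y)/2) dy by parts with u = y, dv = (-cos(3*y)/2) dy, so v = -sin(3*y)/6: now -y*sin(3*y)/6 + ∫(sin(3*y)/6) dy.
Step 2. Evaluate the standard form: now -y*sin(3*y)/6 - cos(3*y)/18.
Answer: -y*sin(3*y)/6 - cos(3*y)/18.


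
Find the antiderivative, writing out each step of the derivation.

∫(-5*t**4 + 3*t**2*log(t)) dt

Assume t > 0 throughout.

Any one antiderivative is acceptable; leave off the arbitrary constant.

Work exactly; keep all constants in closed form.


Step 1. Rewrite: now ∫(-5*t**4) dt + ∫(3*t**2*log(t)) dt.
Step 2. Integrate ∫(3*t**2*log(t)) dt by parts with u = log(t), dv = (3*t**2) dt, so v = t**3 [assuming t > 0]: now t**3*log(t) + ∫(-t**2) dt + ∫(-5*t**4) dt.
Step 3. Evaluate the standard form: now t**3*log(t) - t**3/3 + ∫(-5*t**4) dt.
Step 4. Evaluate the standard form: now -t**5 + t**3*log(t) - t**3/3.
Answer: -t**5 + t**3*log(t) - t**3/3.


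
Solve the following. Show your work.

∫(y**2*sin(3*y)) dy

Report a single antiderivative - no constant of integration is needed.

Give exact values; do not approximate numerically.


Step 1. Integrate ∫(y**2*sin(3*y)) dy by parts with u = y**2, dv = (sin(3*y)) dy, so v = -cos(3*y)/3: now -y**2*cos(3*y)/3 + ∫(2*y*cos(3*y)/3) dy.
Step 2. Integrate ∫(2*y*cos(3*y)/3) dy by parts with u = y, dv = (2*cos(3*y)/3) dy, so v = 2*sin(3*y)/9: now -y**2*cos(3*y)/3 + 2*y*sin(3*y)/9 + ∫(-2*sin(3*y)/9) dy.
Step 3. Evaluate the standard form: now -y**2*cos(3*y)/3 + 2*y*sin(3*y)/9 + 2*cos(3*y)/27.
Answer: -y**2*cos(3*y)/3 + 2*y*sin(3*y)/9 + 2*cos(3*y)/27.


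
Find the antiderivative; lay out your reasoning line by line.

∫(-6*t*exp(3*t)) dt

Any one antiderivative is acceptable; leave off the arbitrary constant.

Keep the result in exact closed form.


Step 1. Integrate ∫(-6*t*exp(3*t)) dt by parts with u = t, dv = (-6*exp(3*t)) dt, so v = -2*exp(3*t): now -2*t*exp(3*t) + ∫(2*exp(3*t)) dt.
Step 2. Evaluate the standard form: now -2*t*exp(3*t) + 2*exp(3*t)/3.
Answer: -2*t*exp(3*t) + 2*exp(3*t)/3.


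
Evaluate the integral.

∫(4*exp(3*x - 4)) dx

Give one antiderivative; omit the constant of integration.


Answer: 4*exp(3*x - 4)/3.


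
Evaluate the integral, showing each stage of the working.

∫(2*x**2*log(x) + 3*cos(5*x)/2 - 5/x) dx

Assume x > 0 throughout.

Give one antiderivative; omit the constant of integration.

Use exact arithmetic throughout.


Step 1. Rewrite: now ∫(-5/x) dx + ∫(2*x**2*log(x)) dx + ∫(3*cos(5*x)/2) dx.
Step 2. Evaluate the standard form: now 3*sin(5*x)/10 + ∫(-5/x) dx + ∫(2*x**2*log(x)) dx.
Step 3. Integrate ∫(2*x**2*log(x)) dx by parts with u = log(x), dv = (2*x**2) dx, so v = 2*x**3/3 [assuming x > 0]: now 2*x**3*log(x)/3 + 3*sin(5*x)/10 + ∫(-5/x) dx + ∫(-2*x**2/3) dx.
Step 4. Evaluate the standard form: now 2*x**3*log(x)/3 - 2*x**3/9 + 3*sin(5*x)/10 + ∫(-5/x) dx.
Step 5. Evaluate the standard form [assuming x > 0]: now 2*x**3*log(x)/3 - 2*x**3/9 - 5*log(x) + 3*sin(5*x)/10.
Answer: 2*x**3*log(x)/3 - 2*x**3/9 - 5*log(x) + 3*sin(5*x)/10.


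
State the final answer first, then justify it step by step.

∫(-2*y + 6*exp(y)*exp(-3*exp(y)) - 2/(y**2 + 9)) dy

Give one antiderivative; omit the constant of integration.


The answer is -y**2 - 2*atan(y/3)/3 - 2*exp(-3*exp(y)).
Step 1. Rewrite: now ∫(-2*y) dy + ∫(6*exp(y)*exp(-3*exp(y))) dy + ∫(-2/(y**2 + 9)) dy.
Step 2. Substitute u = exp(y), turning ∫(6*exp(y)*exp(-3*exp(y))) dy into ∫(6*exp(-3*u)) du: now ∫(-2*y) dy + ∫(-2/(y**2 + 9)) dy + ∫(6*exp(-3*u)) du.
Step 3. Evaluate the standard form: now ∫(-2*y) dy + ∫(-2/(y**2 + 9)) dy - 2*exp(-3*u).
Step 4. Substitute back u = exp(y): now ∫(-2*y) dy + ∫(-2/(y**2 + 9)) dy - 2*exp(-3*exp(y)).
Step 5. Evaluate the standard form: now -2*atan(y/3)/3 + ∫(-2*y) dy - 2*exp(-3*exp(y)).
Step 6. Evaluate the standard form: now -y**2 - 2*atan(y/3)/3 - 2*exp(-3*exp(y)).
Answer: -y**2 - 2*atan(y/3)/3 - 2*exp(-3*exp(y)).


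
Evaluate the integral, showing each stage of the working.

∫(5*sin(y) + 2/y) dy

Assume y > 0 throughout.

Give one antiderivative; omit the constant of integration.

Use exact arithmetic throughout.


Step 1. Rewrite: now ∫(2/y) dy + ∫(5*sin(y)) dy.
Step 2. Evaluate the standard form: now -5*cos(y) + ∫(2/y) dy.
Step 3. Evaluate the standard form [assuming y > 0]: now 2*log(y) - 5*cos(y).
Answer: 2*log(y) - 5*cos(y).


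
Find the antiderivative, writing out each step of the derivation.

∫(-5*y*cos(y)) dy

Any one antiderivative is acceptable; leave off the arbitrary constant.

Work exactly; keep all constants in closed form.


Step 1. Integrate ∫(-5*y*cos(y)) dy by parts with u = y, dv = (-5*cos(y)) dy, so v = -5*sin(y): now -5*y*sin(y) + ∫(5*sin(y)) dy.
Step 2. Evaluate the standard form: now -5*y*sin(y) - 5*cos(y).
Answer: -5*y*sin(y) - 5*cos(y).


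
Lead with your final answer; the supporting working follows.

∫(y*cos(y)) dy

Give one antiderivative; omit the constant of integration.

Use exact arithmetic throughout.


The answer is y*sin(y) + cos(y).
Step 1. Integrate ∫(y*cos(y)) dy by parts with u = y, dv = (cos(y)) dy, so v = sin(y): now y*sin(y) + ∫(-sin(y)) dy.
Step 2. Evaluate the standard form: now y*sin(y) + cos(y).
Answer: y*sin(y) + cos(y).


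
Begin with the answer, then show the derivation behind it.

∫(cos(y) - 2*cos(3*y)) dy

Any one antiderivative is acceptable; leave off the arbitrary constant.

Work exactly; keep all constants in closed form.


The answer is sin(y) - 2*sin(3*y)/3.
Step 1. Rewrite: now ∫(cos(y)) dy + ∫(-2*cos(3*y)) dy.
Step 2. Evaluate the standard form: now -2*sin(3*y)/3 + ∫(cos(y)) dy.
Step 3. Evaluate the standard form: now sin(y) - 2*sin(3*y)/3.
Answer: sin(y) - 2*sin(3*y)/3.


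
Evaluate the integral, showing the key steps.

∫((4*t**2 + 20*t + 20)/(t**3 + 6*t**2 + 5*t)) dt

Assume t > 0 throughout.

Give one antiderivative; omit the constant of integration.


Step 1. Decompose ∫((4*t**2 + 20*t + 20)/(t**3 + 6*t**2 + 5*t)) dt by partial fractions, (4*t**2 + 20*t + 20)/(t**3 + 6*t**2 + 5*t) = 1/(t + 5) - 1/(t + 1) + 4/t: now ∫(4/t) dt + ∫(-1/(t + 1)) dt + ∫(1/(t + 5)) dt.
Step 2. Evaluate the standard form [assuming t > 0]: now 4*log(t) + ∫(-1/(t + 1)) dt + ∫(1/(t + 5)) dt.
Step 3. Evaluate the standard form [assuming t > -5]: now 4*log(t) + log(t + 5) + ∫(-1/(t + 1)) dt.
Step 4. Evaluate the standard form [assuming t > -1]: now 4*log(t) - log(t + 1) + log(t + 5).
Answer: 4*log(t) - log(t + 1) + log(t + 5).


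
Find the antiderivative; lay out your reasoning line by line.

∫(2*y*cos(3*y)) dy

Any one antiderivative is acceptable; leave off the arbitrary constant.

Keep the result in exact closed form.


Step 1. Integrate ∫(2*y*cos(3*y)) dy by parts with u = y, dv = (2*cos(3*y)) dy, so v = 2*sin(3*y)/3: now 2*y*sin(3*y)/3 + ∫(-2*sin(3*y)/3) dy.
Step 2. Evaluate the standard form: now 2*y*sin(3*y)/3 + 2*cos(3*y)/9.
Answer: 2*y*sin(3*y)/3 + 2*cos(3*y)/9.


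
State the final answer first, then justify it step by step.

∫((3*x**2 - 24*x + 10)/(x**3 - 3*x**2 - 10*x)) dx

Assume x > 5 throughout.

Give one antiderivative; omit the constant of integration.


The answer is -log(x) - log(x - 5) + 5*log(x + 2).
Step 1. Decompose ∫((3*x**2 - 24*x + 10)/(x**3 - 3*x**2 - 10*x)) dx by partial fractions, (3*x**2 - 24*x + 10)/(x**3 - 3*x**2 - 10*x) = 5/(x + 2) - 1/(x - 5) - 1/x: now ∫(-1/x) dx + ∫(-1/(x - 5)) dx + ∫(5/(x + 2)) dx.
Step 2. Evaluate the standard form [assuming x > 5]: now -log(x - 5) + ∫(-1/x) dx + ∫(5/(x + 2)) dx.
Step 3. Evaluate the standard form [assuming x > -2]: now -log(x - 5) + 5*log(x + 2) + ∫(-1/x) dx.
Step 4. Evaluate the standard form [assuming x > 0]: now -log(x) - log(x - 5) + 5*log(x + 2).
Answer: -log(x) - log(x - 5) + 5*log(x + 2).


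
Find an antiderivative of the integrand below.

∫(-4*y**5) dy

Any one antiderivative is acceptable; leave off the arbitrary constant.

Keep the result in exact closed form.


Answer: -2*y**6/3.


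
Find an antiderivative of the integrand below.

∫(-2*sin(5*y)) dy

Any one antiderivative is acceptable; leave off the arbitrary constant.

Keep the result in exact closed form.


Answer: 2*cos(5*y)/5.


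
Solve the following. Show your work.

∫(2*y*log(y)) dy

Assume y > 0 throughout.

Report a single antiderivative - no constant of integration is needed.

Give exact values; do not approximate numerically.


Step 1. Integrate ∫(2*y*log(y)) dy by parts with u = log(y), dv = (2*y) dy, so v = y**2 [assuming y > 0]: now y**2*log(y) + ∫(-y) dy.
Step 2. Evaluate the standard form: now y**2*log(y) - y**2/2.
Answer: y**2*log(y) - y**2/2.


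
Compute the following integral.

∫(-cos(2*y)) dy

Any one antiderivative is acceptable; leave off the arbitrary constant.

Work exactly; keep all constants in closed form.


Answer: -sin(2*y)/2.


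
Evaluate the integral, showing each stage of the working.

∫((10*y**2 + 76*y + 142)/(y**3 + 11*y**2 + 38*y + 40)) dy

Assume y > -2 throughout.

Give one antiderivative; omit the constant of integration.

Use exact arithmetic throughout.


Step 1. Decompose ∫((10*y**2 + 76*y + 142)/(y**3 + 11*y**2 + 38*y + 40)) dy by partial fractions, (10*y**2 + 76*y + 142)/(y**3 + 11*y**2 + 38*y + 40) = 4/(y + 5) + 1/(y + 4) + 5/(y + 2): now ∫(5/(y + 2)) dy + ∫(1/(y + 4)) dy + ∫(4/(y + 5)) dy.
Step 2. Evaluate the standard form [assuming y > -2]: now 5*log(y + 2) + ∫(1/(y + 4)) dy + ∫(4/(y + 5)) dy.
Step 3. Evaluate the standard form [assuming y > -4]: now 5*log(y + 2) + log(y + 4) + ∫(4/(y + 5)) dy.
Step 4. Evaluate the standard form [assuming y > -5]: now 5*log(y + 2) + log(y + 4) + 4*log(y + 5).
Answer: 5*log(y + 2) + log(y + 4) + 4*log(y + 5).


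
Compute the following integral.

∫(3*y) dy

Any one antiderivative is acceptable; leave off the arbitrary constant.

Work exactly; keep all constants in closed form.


Answer: 3*y**2/2.


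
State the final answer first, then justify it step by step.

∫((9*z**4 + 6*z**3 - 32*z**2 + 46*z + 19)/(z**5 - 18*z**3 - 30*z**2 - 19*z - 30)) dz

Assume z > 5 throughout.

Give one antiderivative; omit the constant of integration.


The answer is 4*log(z - 5) + 3*log(z + 2) + 2*log(z + 3) - 2*atan(z).
Step 1. Decompose ∫((9*z**4 + 6*z**3 - 32*z**2 + 46*z + 19)/(z**5 - 18*z**3 - 30*z**2 - 19*z - 30)) dz by partial fractions, (9*z**4 + 6*z**3 - 32*z**2 + 46*z + 19)/(z**5 - 18*z**3 - 30*z**2 - 19*z - 30) = -2/(z**2 + 1) + 2/(z + 3) + 3/(z + 2) + 4/(z - 5): now ∫(4/(z - 5)) dz + ∫(3/(z + 2)) dz + ∫(2/(z + 3)) dz + ∫(-2/(z**2 + 1)) dz.
Step 2. Evaluate the standard form [assuming z > 5]: now 4*log(z - 5) + ∫(3/(z + 2)) dz + ∫(2/(z + 3)) dz + ∫(-2/(z**2 + 1)) dz.
Step 3. Evaluate the standard form [assuming z > -3]: now 4*log(z - 5) + 2*log(z + 3) + ∫(3/(z + 2)) dz + ∫(-2/(z**2 + 1)) dz.
Step 4. Evaluate the standard form [assuming z > -2]: now 4*log(z - 5) + 3*log(z + 2) + 2*log(z + 3) + ∫(-2/(z**2 + 1)) dz.
Step 5. Evaluate the standard form: now 4*log(z - 5) + 3*log(z + 2) + 2*log(z + 3) - 2*atan(z).
Answer: 4*log(z - 5) + 3*log(z + 2) + 2*log(z + 3) - 2*atan(z).


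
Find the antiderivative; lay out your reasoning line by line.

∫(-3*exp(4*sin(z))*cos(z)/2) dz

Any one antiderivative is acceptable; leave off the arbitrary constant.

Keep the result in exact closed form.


Step 1. Substitute u = sin(z), turning ∫(-3*exp(4*sin(z))*cos(z)/2) dz into ∫(-3*exp(4*u)/2) du: now ∫(-3*exp(4*u)/2) du.
Step 2. Evaluate the standard form: now -3*exp(4*u)/8.
Step 3. Substitute back u = sin(z): now -3*exp(4*sin(z))/8.
Answer: -3*exp(4*sin(z))/8.


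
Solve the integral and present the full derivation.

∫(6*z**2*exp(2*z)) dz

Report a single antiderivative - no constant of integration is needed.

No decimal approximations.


Step 1. Integrate ∫(6*z**2*exp(2*z)) dz by parts with u = z**2, dv = (6*exp(2*z)) dz, so v = 3*exp(2*z): now 3*z**2*exp(2*z) + ∫(-6*z*exp(2*z)) dz.
Step 2. Integrate ∫(-6*z*exp(2*z)) dz by parts with u = z, dv = (-6*exp(2*z)) dz, so v = -3*exp(2*z): now 3*z**2*exp(2*z) - 3*z*exp(2*z) + ∫(3*exp(2*z)) dz.
Step 3. Evaluate the standard form: now 3*z**2*exp(2*z) - 3*z*exp(2*z) + 3*exp(2*z)/2.
Answer: 3*z**2*exp(2*z) - 3*z*exp(2*z) + 3*exp(2*z)/2.


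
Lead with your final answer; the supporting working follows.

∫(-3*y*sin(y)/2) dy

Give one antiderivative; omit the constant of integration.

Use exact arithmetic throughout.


The answer is 3*y*cos(y)/2 - 3*sin(y)/2.
Step 1. Integrate ∫(-3*y*sin(y)/2) dy by parts with u = y, dv = (-3*sin(y)/2) dy, so v = 3*cos(y)/2: now 3*y*cos(y)/2 + ∫(-3*cos(y)/2) dy.
Step 2. Evaluate the standard form: now 3*y*cos(y)/2 - 3*sin(y)/2.
Answer: 3*y*cos(y)/2 - 3*sin(y)/2.


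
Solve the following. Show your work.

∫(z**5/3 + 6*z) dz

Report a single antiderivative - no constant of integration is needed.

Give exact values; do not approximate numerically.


Step 1. Rewrite: now ∫(6*z) dz + ∫(z**5/3) dz.
Step 2. Evaluate the standard form: now 3*z**2 + ∫(z**5/3) dz.
Step 3. Evaluate the standard form: now z**6/18 + 3*z**2.
Answer: z**6/18 + 3*z**2.


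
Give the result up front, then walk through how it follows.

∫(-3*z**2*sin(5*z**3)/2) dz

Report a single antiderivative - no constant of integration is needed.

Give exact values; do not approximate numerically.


The answer is cos(5*z**3)/10.
Step 1. Substitute u = z**3, turning ∫(-3*z**2*sin(5*z**3)/2) dz into ∫(-sin(5*u)/2) du: now ∫(-sin(5*u)/2) du.
Step 2. Evaluate the standard form: now cos(5*u)/10.
Step 3. Substitute back u = z**3: now cos(5*z**3)/10.
Answer: cos(5*z**3)/10.


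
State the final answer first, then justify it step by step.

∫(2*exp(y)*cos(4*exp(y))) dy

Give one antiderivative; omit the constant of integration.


The answer is sin(4*exp(y))/2.
Step 1. Substitute u = exp(y), turning ∫(2*exp(y)*cos(4*exp(y))) dy into ∫(2*cos(4*u)) du: now ∫(2*cos(4*u)) du.
Step 2. Evaluate the standard form: now sin(4*u)/2.
Step 3. Substitute back u = exp(y): now sin(4*exp(y))/2.
Answer: sin(4*exp(y))/2.


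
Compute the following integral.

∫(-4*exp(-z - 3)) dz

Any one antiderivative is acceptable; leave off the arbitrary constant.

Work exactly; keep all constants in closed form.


Answer: 4*exp(-z - 3).


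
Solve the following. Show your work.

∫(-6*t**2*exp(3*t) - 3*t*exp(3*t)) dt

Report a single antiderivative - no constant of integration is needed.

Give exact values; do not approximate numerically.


Step 1. Rewrite: now ∫(-3*t*exp(3*t)) dt + ∫(-6*t**2*exp(3*t)) dt.
Step 2. Integrate ∫(-3*t*exp(3*t)) dt by parts with u = t, dv = (-3*exp(3*t)) dt, so v = -exp(3*t): now -t*exp(3*t) + ∫(-6*t**2*exp(3*t)) dt + ∫(exp(3*t)) dt.
Step 3. Evaluate the standard form: now -t*exp(3*t) + exp(3*t)/3 + ∫(-6*t**2*exp(3*t)) dt.
Step 4. Integrate ∫(-6*t**2*exp(3*t)) dt by parts with u = t**2, dv = (-6*exp(3*t)) dt, so v = -2*exp(3*t): now -2*t**2*exp(3*t) - t*exp(3*t) + exp(3*t)/3 + ∫(4*t*exp(3*t)) dt.
Step 5. Integrate ∫(4*t*exp(3*t)) dt by parts with u = t, dv = (4*exp(3*t)) dt, so v = 4*exp(3*t)/3: now -2*t**2*exp(3*t) + t*exp(3*t)/3 + exp(3*t)/3 + ∫(-4*exp(3*t)/3) dt.
Step 6. Evaluate the standard form: now -2*t**2*exp(3*t) + t*exp(3*t)/3 - exp(3*t)/9.
Answer: -2*t**2*exp(3*t) + t*exp(3*t)/3 - exp(3*t)/9.


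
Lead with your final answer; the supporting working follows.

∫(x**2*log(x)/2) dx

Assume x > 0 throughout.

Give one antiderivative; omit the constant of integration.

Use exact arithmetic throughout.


The answer is x**3*log(x)/6 - x**3/18.
Step 1. Integrate ∫(x**2*log(x)/2) dx by parts with u = log(x), dv = (x**2/2) dx, so v = x**3/6 [assuming x > 0]: now x**3*log(x)/6 + ∫(-x**2/6) dx.
Step 2. Evaluate the standard form: now x**3*log(x)/6 - x**3/18.
Answer: x**3*log(x)/6 - x**3/18.


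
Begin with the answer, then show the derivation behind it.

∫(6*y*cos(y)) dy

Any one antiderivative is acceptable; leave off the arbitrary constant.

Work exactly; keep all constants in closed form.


The answer is 6*y*sin(y) + 6*cos(y).
Step 1. Integrate ∫(6*y*cos(y)) dy by parts with u = y, dv = (6*cos(y)) dy, so v = 6*sin(y): now 6*y*sin(y) + ∫(-6*sin(y)) dy.
Step 2. Evaluate the standard form: now 6*y*sin(y) + 6*cos(y).
Answer: 6*y*sin(y) + 6*cos(y).


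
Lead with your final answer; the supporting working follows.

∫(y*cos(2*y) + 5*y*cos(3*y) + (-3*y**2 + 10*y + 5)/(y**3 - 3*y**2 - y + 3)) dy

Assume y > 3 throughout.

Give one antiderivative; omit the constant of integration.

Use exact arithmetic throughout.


The answer is y*sin(2*y)/2 + 5*y*sin(3*y)/3 + log(y - 3) - 3*log(y - 1) - log(y + 1) + cos(2*y)/4 + 5*cos(3*y)/9.
Step 1. Rewrite: now ∫(y*cos(2*y)) dy + ∫(5*y*cos(3*y)) dy + ∫((-3*y**2 + 10*y + 5)/(y**3 - 3*y**2 - y + 3)) dy.
Step 2. Decompose ∫((-3*y**2 + 10*y + 5)/(y**3 - 3*y**2 - y + 3)) dy by partial fractions, (-3*y**2 + 10*y + 5)/(y**3 - 3*y**2 - y + 3) = -1/(y + 1) - 3/(y - 1) + 1/(y - 3): now ∫(y*cos(2*y)) dy + ∫(5*y*cos(3*y)) dy + ∫(1/(y - 3)) dy + ∫(-3/(y - 1)) dy + ∫(-1/(y + 1)) dy.
Step 3. Evaluate the standard form [assuming y > 1]: now -3*log(y - 1) + ∫(y*cos(2*y)) dy + ∫(5*y*cos(3*y)) dy + ∫(1/(y - 3)) dy + ∫(-1/(y + 1)) dy.
Step 4. Evaluate the standard form [assuming y > -1]: now -3*log(y - 1) - log(y + 1) + ∫(y*cos(2*y)) dy + ∫(5*y*cos(3*y)) dy + ∫(1/(y - 3)) dy.
Step 5. Evaluate the standard form [assuming y > 3]: now log(y - 3) - 3*log(y - 1) - log(y + 1) + ∫(y*cos(2*y)) dy + ∫(5*y*cos(3*y)) dy.
Step 6. Integrate ∫(y*cos(2*y)) dy by parts with u = y, dv = (cos(2*y)) dy, so v = sin(2*y)/2: now y*sin(2*y)/2 + log(y - 3) - 3*log(y - 1) - log(y + 1) + ∫(5*y*cos(3*y)) dy + ∫(-sin(2*y)/2) dy.
Step 7. Evaluate the standard form: now y*sin(2*y)/2 + log(y - 3) - 3*log(y - 1) - log(y + 1) + cos(2*y)/4 + ∫(5*y*cos(3*y)) dy.
Step 8. Integrate ∫(5*y*cos(3*y)) dy by parts with u = y, dv = (5*cos(3*y)) dy, so v = 5*sin(3*y)/3: now y*sin(2*y)/2 + 5*y*sin(3*y)/3 + log(y - 3) - 3*log(y - 1) - log(y + 1) + cos(2*y)/4 + ∫(-5*sin(3*y)/3) dy.
Step 9. Evaluate the standard form: now y*sin(2*y)/2 + 5*y*sin(3*y)/3 + log(y - 3) - 3*log(y - 1) - log(y + 1) + cos(2*y)/4 + 5*cos(3*y)/9.
Answer: y*sin(2*y)/2 + 5*y*sin(3*y)/3 + log(y - 3) - 3*log(y - 1) - log(y + 1) + cos(2*y)/4 + 5*cos(3*y)/9.


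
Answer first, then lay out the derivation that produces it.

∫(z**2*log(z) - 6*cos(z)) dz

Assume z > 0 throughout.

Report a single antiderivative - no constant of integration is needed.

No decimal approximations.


The answer is z**3*log(z)/3 - z**3/9 - 6*sin(z).
Step 1. Rewrite: now ∫(z**2*log(z)) dz + ∫(-6*cos(z)) dz.
Step 2. Evaluate the standard form: now -6*sin(z) + ∫(z**2*log(z)) dz.
Step 3. Integrate ∫(z**2*log(z)) dz by parts with u = log(z), dv = (z**2) dz, so v = z**3/3 [assuming z > 0]: now z**3*log(z)/3 - 6*sin(z) + ∫(-z**2/3) dz.
Step 4. Evaluate the standard form: now z**3*log(z)/3 - z**3/9 - 6*sin(z).
Answer: z**3*log(z)/3 - z**3/9 - 6*sin(z).


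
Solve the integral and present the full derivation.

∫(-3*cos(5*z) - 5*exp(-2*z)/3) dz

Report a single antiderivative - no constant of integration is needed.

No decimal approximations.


Step 1. Rewrite: now ∫(-5*exp(-2*z)/3) dz + ∫(-3*cos(5*z)) dz.
Step 2. Evaluate the standard form: now -3*sin(5*z)/5 + ∫(-5*exp(-2*z)/3) dz.
Step 3. Evaluate the standard form: now -3*sin(5*z)/5 + 5*exp(-2*z)/6.
Answer: -3*sin(5*z)/5 + 5*exp(-2*z)/6.


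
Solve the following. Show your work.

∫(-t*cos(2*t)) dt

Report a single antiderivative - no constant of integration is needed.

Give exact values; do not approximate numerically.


Step 1. Integrate ∫(-t*cos(2*t)) dt by parts with u = t, dv = (-cos(2*t)) dt, so v = -sin(2*t)/2: now -t*sin(2*t)/2 + ∫(sin(2*t)/2) dt.
Step 2. Evaluate the standard form: now -t*sin(2*t)/2 - cos(2*t)/4.
Answer: -t*sin(2*t)/2 - cos(2*t)/4.


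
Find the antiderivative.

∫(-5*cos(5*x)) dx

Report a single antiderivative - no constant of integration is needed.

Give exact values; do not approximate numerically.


Answer: -sin(5*x).


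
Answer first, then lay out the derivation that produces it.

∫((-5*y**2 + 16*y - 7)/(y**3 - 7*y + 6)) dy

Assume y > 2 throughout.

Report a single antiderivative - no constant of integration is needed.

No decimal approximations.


The answer is log(y - 2) - log(y - 1) - 5*log(y + 3).
Step 1. Decompose ∫((-5*y**2 + 16*y - 7)/(y**3 - 7*y + 6)) dy by partial fractions, (-5*y**2 + 16*y - 7)/(y**3 - 7*y + 6) = -5/(y + 3) - 1/(y - 1) + 1/(y - 2): now ∫(1/(y - 2)) dy + ∫(-1/(y - 1)) dy + ∫(-5/(y + 3)) dy.
Step 2. Evaluate the standard form [assuming y > -3]: now -5*log(y + 3) + ∫(1/(y - 2)) dy + ∫(-1/(y - 1)) dy.
Step 3. Evaluate the standard form [assuming y > 2]: now log(y - 2) - 5*log(y + 3) + ∫(-1/(y - 1)) dy.
Step 4. Evaluate the standard form [assuming y > 1]: now log(y - 2) - log(y - 1) - 5*log(y + 3).
Answer: log(y - 2) - log(y - 1) - 5*log(y + 3).


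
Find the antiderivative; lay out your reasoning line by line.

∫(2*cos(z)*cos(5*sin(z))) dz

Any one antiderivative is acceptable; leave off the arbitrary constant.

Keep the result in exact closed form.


Step 1. Substitute u = sin(z), turning ∫(2*cos(z)*cos(5*sin(z))) dz into ∫(2*cos(5*u)) du: now ∫(2*cos(5*u)) du.
Step 2. Evaluate the standard form: now 2*sin(5*u)/5.
Step 3. Substitute back u = sin(z): now 2*sin(5*sin(z))/5.
Answer: 2*sin(5*sin(z))/5.


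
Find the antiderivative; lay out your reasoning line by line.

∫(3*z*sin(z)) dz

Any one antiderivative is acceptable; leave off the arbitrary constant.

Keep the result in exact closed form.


Step 1. Integrate ∫(3*z*sin(z)) dz by parts with u = z, dv = (3*sin(z)) dz, so v = -3*cos(z): now -3*z*cos(z) + ∫(3*cos(z)) dz.
Step 2. Evaluate the standard form: now -3*z*cos(z) + 3*sin(z).
Answer: -3*z*cos(z) + 3*sin(z).


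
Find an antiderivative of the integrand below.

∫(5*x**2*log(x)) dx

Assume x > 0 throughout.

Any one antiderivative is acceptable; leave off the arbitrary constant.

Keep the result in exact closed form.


Answer: 5*x**3*log(x)/3 - 5*x**3/9.


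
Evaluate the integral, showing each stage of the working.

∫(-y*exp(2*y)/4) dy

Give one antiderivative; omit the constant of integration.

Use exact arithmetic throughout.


Step 1. Integrate ∫(-y*exp(2*y)/4) dy by parts with u = y, dv = (-exp(2*y)/4) dy, so v = -exp(2*y)/8: now -y*exp(2*y)/8 + ∫(exp(2*y)/8) dy.
Step 2. Evaluate the standard form: now -y*exp(2*y)/8 + exp(2*y)/16.
Answer: -y*exp(2*y)/8 + exp(2*y)/16.


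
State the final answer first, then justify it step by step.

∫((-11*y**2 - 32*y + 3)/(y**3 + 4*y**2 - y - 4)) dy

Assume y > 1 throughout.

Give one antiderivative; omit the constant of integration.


The answer is -4*log(y - 1) - 4*log(y + 1) - 3*log(y + 4).
Step 1. Decompose ∫((-11*y**2 - 32*y + 3)/(y**3 + 4*y**2 - y - 4)) dy by partial fractions, (-11*y**2 - 32*y + 3)/(y**3 + 4*y**2 - y - 4) = -3/(y + 4) - 4/(y + 1) - 4/(y - 1): now ∫(-4/(y - 1)) dy + ∫(-4/(y + 1)) dy + ∫(-3/(y + 4)) dy.
Step 2. Evaluate the standard form [assuming y > 1]: now -4*log(y - 1) + ∫(-4/(y + 1)) dy + ∫(-3/(y + 4)) dy.
Step 3. Evaluate the standard form [assuming y > -1]: now -4*log(y - 1) - 4*log(y + 1) + ∫(-3/(y + 4)) dy.
Step 4. Evaluate the standard form [assuming y > -4]: now -4*log(y - 1) - 4*log(y + 1) - 3*log(y + 4).
Answer: -4*log(y - 1) - 4*log(y + 1) - 3*log(y + 4).


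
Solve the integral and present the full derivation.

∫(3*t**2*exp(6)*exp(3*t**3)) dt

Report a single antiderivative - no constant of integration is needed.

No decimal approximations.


Step 1. Substitute u = t**3 + 2, turning ∫(3*t**2*exp(6)*exp(3*t**3)) dt into ∫(exp(3*u)) du: now ∫(exp(3*u)) du.
Step 2. Evaluate the standard form: now exp(3*u)/3.
Step 3. Substitute back u = t**3 + 2: now exp(3*t**3 + 6)/3.
Answer: exp(3*t**3 + 6)/3.


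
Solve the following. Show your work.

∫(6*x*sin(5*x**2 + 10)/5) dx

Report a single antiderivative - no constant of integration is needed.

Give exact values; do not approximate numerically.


Step 1. Substitute u = x**2 + 2, turning ∫(6*x*sin(5*x**2 + 10)/5) dx into ∫(3*sin(5*u)/5) du: now ∫(3*sin(5*u)/5) du.
Step 2. Evaluate the standard form: now -3*cos(5*u)/25.
Step 3. Substitute back u = x**2 + 2: now -3*cos(5*x**2 + 10)/25.
Answer: -3*cos(5*x**2 + 10)/25.


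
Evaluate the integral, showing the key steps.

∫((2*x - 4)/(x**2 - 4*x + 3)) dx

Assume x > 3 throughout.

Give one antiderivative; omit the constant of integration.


Step 1. Decompose ∫((2*x - 4)/(x**2 - 4*x + 3)) dx by partial fractions, (2*x - 4)/(x**2 - 4*x + 3) = 1/(x - 1) + 1/(x - 3): now ∫(1/(x - 3)) dx + ∫(1/(x - 1)) dx.
Step 2. Evaluate the standard form [assuming x > 3]: now log(x - 3) + ∫(1/(x - 1)) dx.
Step 3. Evaluate the standard form [assuming x > 1]: now log(x - 3) + log(x - 1).
Answer: log(x - 3) + log(x - 1).


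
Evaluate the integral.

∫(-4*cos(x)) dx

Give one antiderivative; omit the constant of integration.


Answer: -4*sin(x).


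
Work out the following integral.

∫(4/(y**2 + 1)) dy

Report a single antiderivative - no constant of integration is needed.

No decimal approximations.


Answer: 4*atan(y).


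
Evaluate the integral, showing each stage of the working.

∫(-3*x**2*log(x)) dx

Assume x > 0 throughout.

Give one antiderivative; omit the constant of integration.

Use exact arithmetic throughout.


Step 1. Integrate ∫(-3*x**2*log(x)) dx by parts with u = log(x), dv = (-3*x**2) dx, so v = -x**3 [assuming x > 0]: now -x**3*log(x) + ∫(x**2) dx.
Step 2. Evaluate the standard form: now -x**3*log(x) + x**3/3.
Answer: -x**3*log(x) + x**3/3.


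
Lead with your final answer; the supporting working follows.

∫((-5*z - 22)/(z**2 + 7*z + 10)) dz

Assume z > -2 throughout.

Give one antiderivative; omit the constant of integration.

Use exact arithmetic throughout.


The answer is -4*log(z + 2) - log(z + 5).
Step 1. Decompose ∫((-5*z - 22)/(z**2 + 7*z + 10)) dz by partial fractions, (-5*z - 22)/(z**2 + 7*z + 10) = -1/(z + 5) - 4/(z + 2): now ∫(-4/(z + 2)) dz + ∫(-1/(z + 5)) dz.
Step 2. Evaluate the standard form [assuming z > -5]: now -log(z + 5) + ∫(-4/(z + 2)) dz.
Step 3. Evaluate the standard form [assuming z > -2]: now -4*log(z + 2) - log(z + 5).
Answer: -4*log(z + 2) - log(z + 5).


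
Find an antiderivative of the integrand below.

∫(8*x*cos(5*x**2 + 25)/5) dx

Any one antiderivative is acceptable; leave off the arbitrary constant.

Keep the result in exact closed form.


Answer: 4*sin(5*x**2 + 25)/25.


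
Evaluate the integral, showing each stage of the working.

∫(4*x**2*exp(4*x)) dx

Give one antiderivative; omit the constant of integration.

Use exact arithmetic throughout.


Step 1. Integrate ∫(4*x**2*exp(4*x)) dx by parts with u = x**2, dv = (4*exp(4*x)) dx, so v = exp(4*x): now x**2*exp(4*x) + ∫(-2*x*exp(4*x)) dx.
Step 2. Integrate ∫(-2*x*exp(4*x)) dx by parts with u = x, dv = (-2*exp(4*x)) dx, so v = -exp(4*x)/2: now x**2*exp(4*x) - x*exp(4*x)/2 + ∫(exp(4*x)/2) dx.
Step 3. Evaluate the standard form: now x**2*exp(4*x) - x*exp(4*x)/2 + exp(4*x)/8.
Answer: x**2*exp(4*x) - x*exp(4*x)/2 + exp(4*x)/8.


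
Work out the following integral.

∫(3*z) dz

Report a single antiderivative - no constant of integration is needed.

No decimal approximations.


Answer: 3*z**2/2.


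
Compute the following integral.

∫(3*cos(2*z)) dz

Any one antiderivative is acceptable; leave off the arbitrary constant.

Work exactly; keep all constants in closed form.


Answer: 3*sin(2*z)/2.


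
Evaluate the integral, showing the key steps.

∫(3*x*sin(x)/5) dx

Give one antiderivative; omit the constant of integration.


Step 1. Integrate ∫(3*x*sin(x)/5) dx by parts with u = x, dv = (3*sin(x)/5) dx, so v = -3*cos(x)/5: now -3*x*cos(x)/5 + ∫(3*cos(x)/5) dx.
Step 2. Evaluate the standard form: now -3*x*cos(x)/5 + 3*sin(x)/5.
Answer: -3*x*cos(x)/5 + 3*sin(x)/5.


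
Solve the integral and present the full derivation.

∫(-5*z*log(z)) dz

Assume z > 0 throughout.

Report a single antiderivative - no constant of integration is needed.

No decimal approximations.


Step 1. Integrate ∫(-5*z*log(z)) dz by parts with u = log(z), dv = (-5*z) dz, so v = -5*z**2/2 [assuming z > 0]: now -5*z**2*log(z)/2 + ∫(5*z/2) dz.
Step 2. Evaluate the standard form: now -5*z**2*log(z)/2 + 5*z**2/4.
Answer: -5*z**2*log(z)/2 + 5*z**2/4.


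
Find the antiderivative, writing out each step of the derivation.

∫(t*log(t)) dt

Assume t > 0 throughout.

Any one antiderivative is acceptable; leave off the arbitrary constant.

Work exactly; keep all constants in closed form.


Step 1. Integrate ∫(t*log(t)) dt by parts with u = log(t), dv = (t) dt, so v = t**2/2 [assuming t > 0]: now t**2*log(t)/2 + ∫(-t/2) dt.
Step 2. Evaluate the standard form: now t**2*log(t)/2 - t**2/4.
Answer: t**2*log(t)/2 - t**2/4.


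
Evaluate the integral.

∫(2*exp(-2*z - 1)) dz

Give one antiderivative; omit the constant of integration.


Answer: -exp(-2*z - 1).


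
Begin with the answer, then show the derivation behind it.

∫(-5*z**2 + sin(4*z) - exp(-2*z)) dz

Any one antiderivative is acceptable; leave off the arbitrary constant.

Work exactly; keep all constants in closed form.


The answer is -5*z**3/3 - cos(4*z)/4 + exp(-2*z)/2.
Step 1. Rewrite: now ∫(-5*z**2) dz + ∫(-exp(-2*z)) dz + ∫(sin(4*z)) dz.
Step 2. Evaluate the standard form: now ∫(-5*z**2) dz + ∫(sin(4*z)) dz + exp(-2*z)/2.
Step 3. Evaluate the standard form: now -5*z**3/3 + ∫(sin(4*z)) dz + exp(-2*z)/2.
Step 4. Evaluate the standard form: now -5*z**3/3 - cos(4*z)/4 + exp(-2*z)/2.
Answer: -5*z**3/3 - cos(4*z)/4 + exp(-2*z)/2.


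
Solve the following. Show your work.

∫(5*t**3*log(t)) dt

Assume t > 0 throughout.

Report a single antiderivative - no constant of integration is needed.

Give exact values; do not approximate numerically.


Step 1. Integrate ∫(5*t**3*log(t)) dt by parts with u = log(t), dv = (5*t**3) dt, so v = 5*t**4/4 [assuming t > 0]: now 5*t**4*log(t)/4 + ∫(-5*t**3/4) dt.
Step 2. Evaluate the standard form: now 5*t**4*log(t)/4 - 5*t**4/16.
Answer: 5*t**4*log(t)/4 - 5*t**4/16.


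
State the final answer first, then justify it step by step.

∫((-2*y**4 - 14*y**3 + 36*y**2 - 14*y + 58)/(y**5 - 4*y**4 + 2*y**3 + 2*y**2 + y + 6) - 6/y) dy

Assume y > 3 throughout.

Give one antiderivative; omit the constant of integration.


The answer is -6*log(y) - 5*log(y - 3) - 2*log(y - 2) + 5*log(y + 1) + 2*atan(y).
Step 1. Rewrite: now ∫(-6/y) dy + ∫((-2*y**4 - 14*y**3 + 36*y**2 - 14*y + 58)/(y**5 - 4*y**4 + 2*y**3 + 2*y**2 + y + 6)) dy.
Step 2. Decompose ∫((-2*y**4 - 14*y**3 + 36*y**2 - 14*y + 58)/(y**5 - 4*y**4 + 2*y**3 + 2*y**2 + y + 6)) dy by partial fractions, (-2*y**4 - 14*y**3 + 36*y**2 - 14*y + 58)/(y**5 - 4*y**4 + 2*y**3 + 2*y**2 + y + 6) = 2/(y**2 + 1) + 5/(y + 1) - 2/(y - 2) - 5/(y - 3): now ∫(-6/y) dy + ∫(-5/(y - 3)) dy + ∫(-2/(y - 2)) dy + ∫(5/(y + 1)) dy + ∫(2/(y**2 + 1)) dy.
Step 3. Evaluate the standard form [assuming y > 3]: now -5*log(y - 3) + ∫(-6/y) dy + ∫(-2/(y - 2)) dy + ∫(5/(y + 1)) dy + ∫(2/(y**2 + 1)) dy.
Step 4. Evaluate the standard form [assuming y > 2]: now -5*log(y - 3) - 2*log(y - 2) + ∫(-6/y) dy + ∫(5/(y + 1)) dy + ∫(2/(y**2 + 1)) dy.
Step 5. Evaluate the standard form [assuming y > -1]: now -5*log(y - 3) - 2*log(y - 2) + 5*log(y + 1) + ∫(-6/y) dy + ∫(2/(y**2 + 1)) dy.
Step 6. Evaluate the standard form: now -5*log(y - 3) - 2*log(y - 2) + 5*log(y + 1) + 2*atan(y) + ∫(-6/y) dy.
Step 7. Evaluate the standard form [assuming y > 0]: now -6*log(y) - 5*log(y - 3) - 2*log(y - 2) + 5*log(y + 1) + 2*atan(y).
Answer: -6*log(y) - 5*log(y - 3) - 2*log(y - 2) + 5*log(y + 1) + 2*atan(y).
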